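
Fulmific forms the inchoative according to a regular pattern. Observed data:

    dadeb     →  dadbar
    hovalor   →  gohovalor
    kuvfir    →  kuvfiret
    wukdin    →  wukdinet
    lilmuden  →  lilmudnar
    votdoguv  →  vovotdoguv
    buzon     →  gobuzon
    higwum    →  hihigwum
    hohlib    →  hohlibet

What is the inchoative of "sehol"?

"sehol" has last vowel 'o'. The stems whose last vowel is 'o' (buzon → gobuzon, hovalor → gohovalor) add the prefix go-.
So sehol → gosehol.

gosehol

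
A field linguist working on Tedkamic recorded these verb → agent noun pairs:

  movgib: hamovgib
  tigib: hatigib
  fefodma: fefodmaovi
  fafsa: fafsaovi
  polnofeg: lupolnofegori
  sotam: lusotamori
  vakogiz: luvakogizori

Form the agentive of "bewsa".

fefodma and sotam both have last vowel 'a' yet inflect differently (fefodmaovi, lusotamori), so the last vowel is not what conditions the rule; the final letter is.
"bewsa" ends in -a. The stems ending in -a (fefodma → fefodmaovi, fafsa → fafsaovi) add -ovi.
So bewsa → bewsaovi.

bewsaovi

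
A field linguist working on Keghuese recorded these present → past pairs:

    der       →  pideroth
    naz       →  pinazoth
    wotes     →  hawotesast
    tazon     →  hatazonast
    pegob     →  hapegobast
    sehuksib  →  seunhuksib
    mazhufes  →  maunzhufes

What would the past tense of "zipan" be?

hazipanast

pegob and sehuksib both end in -b yet inflect differently (hapegobast, seunhuksib), so the final letter is not what conditions the rule; the number of vowels is.
"zipan" has 2 vowels. The stems with 2 vowels (wotes → hawotesast, tazon → hatazonast, pegob → hapegobast) add ha- … -ast around the stem.
So zipan → hazipanast.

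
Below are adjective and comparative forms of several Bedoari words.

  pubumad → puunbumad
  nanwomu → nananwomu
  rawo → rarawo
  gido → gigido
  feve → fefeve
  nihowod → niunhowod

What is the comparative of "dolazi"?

dodolazi

rawo and nihowod both have last vowel 'o' yet inflect differently (rarawo, niunhowod), so the last vowel is not what conditions the rule; whether the stem ends in a vowel or a consonant is.
"dolazi" ends in a vowel. The stems ending in a vowel (feve → fefeve, rawo → rarawo, gido → gigido) repeat the first consonant+vowel as a prefix.
The other pattern: stems ending in a consonant insert -un- after the first vowel.
So dolazi → dodolazi.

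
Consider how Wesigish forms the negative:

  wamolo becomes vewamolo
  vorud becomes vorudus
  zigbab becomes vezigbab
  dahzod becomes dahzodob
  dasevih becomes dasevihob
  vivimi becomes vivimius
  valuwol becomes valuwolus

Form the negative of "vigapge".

vigapgeus

vorud and dahzod both end in -d yet inflect differently (vorudus, dahzodob), so the final letter is not what conditions the rule; the first letter is.
"vigapge" begins with v-. The stems beginning with v- (vivimi → vivimius, valuwol → valuwolus, vorud → vorudus) add -us.
So vigapge → vigapgeus.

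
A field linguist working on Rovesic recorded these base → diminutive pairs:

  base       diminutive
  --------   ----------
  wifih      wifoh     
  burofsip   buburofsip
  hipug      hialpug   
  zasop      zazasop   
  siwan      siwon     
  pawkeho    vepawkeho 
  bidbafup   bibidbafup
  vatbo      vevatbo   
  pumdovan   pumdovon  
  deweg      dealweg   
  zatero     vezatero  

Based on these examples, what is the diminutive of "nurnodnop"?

"nurnodnop" ends in -p. The stems ending in -p (burofsip → buburofsip, zasop → zazasop, bidbafup → bibidbafup) repeat the first consonant+vowel as a prefix.
So nurnodnop → nunurnodnop.

nunurnodnop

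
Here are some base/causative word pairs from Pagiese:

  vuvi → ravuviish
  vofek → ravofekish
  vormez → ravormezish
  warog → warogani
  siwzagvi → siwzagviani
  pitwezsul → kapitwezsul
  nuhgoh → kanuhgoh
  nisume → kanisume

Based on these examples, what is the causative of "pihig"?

kapihig

"pihig" begins with p-. The one such stem in the data (pitwezsul → kapitwezsul) adds the prefix ka-, so the same rule applies.
The other patterns: stems beginning with v- add ra- … -ish around the stem; stems beginning with s- or w- add -ani.
So pihig → kapihig.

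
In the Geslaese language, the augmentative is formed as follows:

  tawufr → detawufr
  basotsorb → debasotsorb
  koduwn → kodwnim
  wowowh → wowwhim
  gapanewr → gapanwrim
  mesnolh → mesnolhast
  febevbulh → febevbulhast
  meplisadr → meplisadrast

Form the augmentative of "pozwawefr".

tawufr and gapanewr both end in -r yet inflect differently (detawufr, gapanwrim), so the final letter is not what conditions the rule; the second-to-last letter is.
"pozwawefr" has second-to-last letter 'f'. The one such stem in the data (tawufr → detawufr) adds the prefix de-, so the same rule applies.
So pozwawefr → depozwawefr.

depozwawefr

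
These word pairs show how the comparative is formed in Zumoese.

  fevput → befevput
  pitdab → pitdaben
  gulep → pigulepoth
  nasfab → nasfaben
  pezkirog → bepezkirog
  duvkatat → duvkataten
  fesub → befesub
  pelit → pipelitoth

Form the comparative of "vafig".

"vafig" has last vowel 'i'. The one such stem in the data (pelit → pipelitoth) adds pi- … -oth around the stem, so the same rule applies.
So vafig → pivafigoth.

pivafigoth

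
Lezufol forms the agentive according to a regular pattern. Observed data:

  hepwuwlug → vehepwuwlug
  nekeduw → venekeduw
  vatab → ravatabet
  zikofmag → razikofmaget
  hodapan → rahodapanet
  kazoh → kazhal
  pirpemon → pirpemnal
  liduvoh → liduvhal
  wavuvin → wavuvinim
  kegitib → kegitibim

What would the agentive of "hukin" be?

hukinim

hepwuwlug and zikofmag both end in -g yet inflect differently (vehepwuwlug, razikofmaget), so the final letter is not what conditions the rule; the last vowel is.
"hukin" has last vowel 'i'. The stems whose last vowel is 'i' (wavuvin → wavuvinim, kegitib → kegitibim) add -im.
The other patterns: stems whose last vowel is 'u' add the prefix ve-; stems whose last vowel is 'a' add ra- … -et around the stem; stems whose last vowel is 'o' delete the last vowel and add -al.
So hukin → hukinim.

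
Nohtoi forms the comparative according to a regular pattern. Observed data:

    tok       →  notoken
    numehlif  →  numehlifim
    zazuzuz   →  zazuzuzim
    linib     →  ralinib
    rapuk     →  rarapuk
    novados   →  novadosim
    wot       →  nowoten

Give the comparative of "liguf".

"liguf" has 2 vowels. The stems with 2 vowels (rapuk → rarapuk, linib → ralinib) add the prefix ra-.
So liguf → raliguf.

raliguf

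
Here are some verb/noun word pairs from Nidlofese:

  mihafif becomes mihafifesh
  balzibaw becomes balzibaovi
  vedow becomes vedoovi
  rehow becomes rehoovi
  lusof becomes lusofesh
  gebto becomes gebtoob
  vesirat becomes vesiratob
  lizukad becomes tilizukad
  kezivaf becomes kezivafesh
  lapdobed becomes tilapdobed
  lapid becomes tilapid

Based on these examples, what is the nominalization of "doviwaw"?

doviwaovi

"doviwaw" ends in -w. The stems ending in -w (balzibaw → balzibaovi, rehow → rehoovi, vedow → vedoovi) drop the final letter and add -ovi.
So doviwaw → doviwaovi.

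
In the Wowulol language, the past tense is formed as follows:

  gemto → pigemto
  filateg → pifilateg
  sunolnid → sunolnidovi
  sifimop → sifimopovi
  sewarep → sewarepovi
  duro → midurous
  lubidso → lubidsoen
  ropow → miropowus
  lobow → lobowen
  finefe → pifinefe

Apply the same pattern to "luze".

gemto and lubidso both end in -o yet inflect differently (pigemto, lubidsoen), so the final letter is not what conditions the rule; the first letter is.
"luze" begins with l-. The stems beginning with l- (lubidso → lubidsoen, lobow → lobowen) add -en.
The other patterns: stems beginning with f- or g- add the prefix pi-; stems beginning with s- add -ovi; stems beginning with d- or r- add mi- … -us around the stem.
So luze → luzeen.

luzeen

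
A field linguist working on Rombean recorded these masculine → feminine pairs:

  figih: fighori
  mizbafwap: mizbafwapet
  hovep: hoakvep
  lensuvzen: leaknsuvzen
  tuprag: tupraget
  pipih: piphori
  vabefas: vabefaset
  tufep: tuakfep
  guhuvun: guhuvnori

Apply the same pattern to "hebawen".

mizbafwap and tufep both end in -p yet inflect differently (mizbafwapet, tuakfep), so the final letter is not what conditions the rule; the last vowel is.
"hebawen" has last vowel 'e'. The stems whose last vowel is 'e' (tufep → tuakfep, hovep → hoakvep, lensuvzen → leaknsuvzen) insert -ak- after the first vowel.
The other patterns: stems whose last vowel is 'a' add -et; stems whose last vowel is 'i' or 'u' delete the last vowel and add -ori.
So hebawen → heakbawen.

heakbawen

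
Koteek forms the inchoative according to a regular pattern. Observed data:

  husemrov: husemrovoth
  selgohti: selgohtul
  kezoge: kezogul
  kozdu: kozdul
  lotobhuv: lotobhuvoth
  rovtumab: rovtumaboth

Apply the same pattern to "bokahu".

bokahul

kozdu and lotobhuv both have last vowel 'u' yet inflect differently (kozdul, lotobhuvoth), so the last vowel is not what conditions the rule; whether the stem ends in a vowel or a consonant is.
"bokahu" ends in a vowel. The stems ending in a vowel (selgohti → selgohtul, kezoge → kezogul, kozdu → kozdul) drop the final letter and add -ul.
So bokahu → bokahul.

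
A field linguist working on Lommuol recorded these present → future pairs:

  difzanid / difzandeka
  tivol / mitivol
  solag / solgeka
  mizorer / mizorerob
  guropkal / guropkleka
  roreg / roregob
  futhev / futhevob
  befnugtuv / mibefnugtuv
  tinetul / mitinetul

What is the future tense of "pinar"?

pinreka

futhev and befnugtuv both end in -v yet inflect differently (futhevob, mibefnugtuv), so the final letter is not what conditions the rule; the last vowel is.
"pinar" has last vowel 'a'. The stems whose last vowel is 'a' (solag → solgeka, guropkal → guropkleka) delete the last vowel and add -eka.
The other patterns: stems whose last vowel is 'e' add -ob; stems whose last vowel is 'o' or 'u' add the prefix mi-.
So pinar → pinreka.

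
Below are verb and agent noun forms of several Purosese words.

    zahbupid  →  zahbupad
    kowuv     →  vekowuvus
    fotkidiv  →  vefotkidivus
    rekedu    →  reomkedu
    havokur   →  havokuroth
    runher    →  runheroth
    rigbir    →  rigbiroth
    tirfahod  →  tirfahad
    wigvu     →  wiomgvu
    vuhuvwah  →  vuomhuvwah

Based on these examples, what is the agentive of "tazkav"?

"tazkav" ends in -v. The stems ending in -v (kowuv → vekowuvus, fotkidiv → vefotkidivus) add ve- … -us around the stem.
The other patterns: stems ending in -d change the last vowel to 'a'; stems ending in -r add -oth; stems ending in -h or -u insert -om- after the first vowel.
So tazkav → vetazkavus.

vetazkavus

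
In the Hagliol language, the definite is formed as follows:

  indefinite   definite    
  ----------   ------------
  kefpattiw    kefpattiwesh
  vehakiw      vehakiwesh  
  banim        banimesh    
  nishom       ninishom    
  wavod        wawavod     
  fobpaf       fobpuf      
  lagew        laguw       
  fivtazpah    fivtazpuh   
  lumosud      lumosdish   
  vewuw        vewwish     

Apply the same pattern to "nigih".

banim and nishom both end in -m yet inflect differently (banimesh, ninishom), so the final letter is not what conditions the rule; the last vowel is.
"nigih" has last vowel 'i'. The stems whose last vowel is 'i' (kefpattiw → kefpattiwesh, vehakiw → vehakiwesh, banim → banimesh) add -esh.
The other patterns: stems whose last vowel is 'o' repeat the first consonant+vowel as a prefix; stems whose last vowel is 'a' or 'e' change the last vowel to 'u'; stems whose last vowel is 'u' delete the last vowel and add -ish.
So nigih → nigihesh.

nigihesh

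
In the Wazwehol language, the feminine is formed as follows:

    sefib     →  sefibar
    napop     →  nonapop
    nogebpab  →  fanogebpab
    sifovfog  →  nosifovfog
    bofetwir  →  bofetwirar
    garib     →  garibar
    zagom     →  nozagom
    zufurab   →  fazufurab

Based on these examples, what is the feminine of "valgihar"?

garib and nogebpab both end in -b yet inflect differently (garibar, fanogebpab), so the final letter is not what conditions the rule; the last vowel is.
"valgihar" has last vowel 'a'. The stems whose last vowel is 'a' (nogebpab → fanogebpab, zufurab → fazufurab) add the prefix fa-.
The other patterns: stems whose last vowel is 'i' add -ar; stems whose last vowel is 'o' add the prefix no-.
So valgihar → favalgihar.

favalgihar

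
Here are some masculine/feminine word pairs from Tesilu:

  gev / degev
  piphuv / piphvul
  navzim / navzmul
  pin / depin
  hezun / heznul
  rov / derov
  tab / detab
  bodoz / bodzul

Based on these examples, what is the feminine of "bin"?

"bin" has 1 vowel. The stems with 1 vowel (rov → derov, tab → detab, pin → depin) add the prefix de-.
The other pattern: stems with 2 vowels delete the last vowel and add -ul.
So bin → debin.

debin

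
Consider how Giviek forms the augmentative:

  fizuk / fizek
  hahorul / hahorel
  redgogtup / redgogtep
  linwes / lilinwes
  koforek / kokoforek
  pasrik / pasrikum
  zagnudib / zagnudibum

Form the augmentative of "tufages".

tutufages

fizuk and koforek both end in -k yet inflect differently (fizek, kokoforek), so the final letter is not what conditions the rule; the last vowel is.
"tufages" has last vowel 'e'. The stems whose last vowel is 'e' (linwes → lilinwes, koforek → kokoforek) repeat the first consonant+vowel as a prefix.
The other patterns: stems whose last vowel is 'u' change the last vowel to 'e'; stems whose last vowel is 'i' add -um.
So tufages → tutufages.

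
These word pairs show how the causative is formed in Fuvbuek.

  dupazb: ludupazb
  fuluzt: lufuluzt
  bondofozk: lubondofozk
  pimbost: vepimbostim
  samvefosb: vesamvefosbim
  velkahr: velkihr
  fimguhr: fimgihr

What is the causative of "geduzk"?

lugeduzk

"geduzk" has second-to-last letter 'z'. The stems whose second-to-last letter is 'z' (dupazb → ludupazb, fuluzt → lufuluzt, bondofozk → lubondofozk) add the prefix lu-.
The other patterns: stems whose second-to-last letter is 's' add ve- … -im around the stem; stems whose second-to-last letter is 'h' change the last vowel to 'i'.
So geduzk → lugeduzk.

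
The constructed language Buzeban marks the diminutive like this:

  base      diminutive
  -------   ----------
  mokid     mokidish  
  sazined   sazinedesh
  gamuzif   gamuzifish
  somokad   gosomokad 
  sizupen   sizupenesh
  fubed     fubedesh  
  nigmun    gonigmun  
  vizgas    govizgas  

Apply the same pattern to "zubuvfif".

somokad and mokid both end in -d yet inflect differently (gosomokad, mokidish), so the final letter is not what conditions the rule; the last vowel is.
"zubuvfif" has last vowel 'i'. The stems whose last vowel is 'i' (mokid → mokidish, gamuzif → gamuzifish) add -ish.
So zubuvfif → zubuvfifish.

zubuvfifish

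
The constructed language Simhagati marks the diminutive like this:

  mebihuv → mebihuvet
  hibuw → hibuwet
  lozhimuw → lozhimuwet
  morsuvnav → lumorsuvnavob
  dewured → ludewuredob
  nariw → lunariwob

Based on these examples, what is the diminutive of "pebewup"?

pebewupet

"pebewup" has last vowel 'u'. The stems whose last vowel is 'u' (mebihuv → mebihuvet, hibuw → hibuwet, lozhimuw → lozhimuwet) add -et.
So pebewup → pebewupet.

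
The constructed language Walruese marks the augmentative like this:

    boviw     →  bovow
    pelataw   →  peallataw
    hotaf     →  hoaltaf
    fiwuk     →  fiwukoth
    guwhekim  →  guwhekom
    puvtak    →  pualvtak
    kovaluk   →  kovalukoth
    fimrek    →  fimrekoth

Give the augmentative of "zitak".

pelataw and boviw both end in -w yet inflect differently (peallataw, bovow), so the final letter is not what conditions the rule; the last vowel is.
"zitak" has last vowel 'a'. The stems whose last vowel is 'a' (pelataw → peallataw, puvtak → pualvtak, hotaf → hoaltaf) insert -al- after the first vowel.
The other patterns: stems whose last vowel is 'i' change the last vowel to 'o'; stems whose last vowel is 'e' or 'u' add -oth.
So zitak → zialtak.

zialtak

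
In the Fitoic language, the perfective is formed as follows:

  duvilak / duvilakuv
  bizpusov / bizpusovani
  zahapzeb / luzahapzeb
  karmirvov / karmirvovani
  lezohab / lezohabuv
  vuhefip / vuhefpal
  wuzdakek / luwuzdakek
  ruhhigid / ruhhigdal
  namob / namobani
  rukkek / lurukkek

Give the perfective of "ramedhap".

ramedhapuv

"ramedhap" has last vowel 'a'. The stems whose last vowel is 'a' (lezohab → lezohabuv, duvilak → duvilakuv) add -uv.
So ramedhap → ramedhapuv.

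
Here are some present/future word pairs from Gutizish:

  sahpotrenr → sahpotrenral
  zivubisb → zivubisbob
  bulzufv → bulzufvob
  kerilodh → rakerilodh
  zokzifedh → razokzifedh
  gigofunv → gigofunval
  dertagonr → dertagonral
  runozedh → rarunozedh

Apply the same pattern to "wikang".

gigofunv and bulzufv both end in -v yet inflect differently (gigofunval, bulzufvob), so the final letter is not what conditions the rule; the second-to-last letter is.
"wikang" has second-to-last letter 'n'. The stems whose second-to-last letter is 'n' (dertagonr → dertagonral, sahpotrenr → sahpotrenral, gigofunv → gigofunval) add -al.
The other patterns: stems whose second-to-last letter is 'd' add the prefix ra-; stems whose second-to-last letter is 'f' or 's' add -ob.
So wikang → wikangal.

wikangal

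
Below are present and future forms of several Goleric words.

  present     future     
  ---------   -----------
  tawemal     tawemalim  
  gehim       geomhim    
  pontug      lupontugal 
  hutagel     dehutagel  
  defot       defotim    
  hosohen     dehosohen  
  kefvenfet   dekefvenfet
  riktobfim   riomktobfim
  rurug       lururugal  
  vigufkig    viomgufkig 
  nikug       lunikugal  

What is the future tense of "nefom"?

vigufkig and nikug both end in -g yet inflect differently (viomgufkig, lunikugal), so the final letter is not what conditions the rule; the last vowel is.
"nefom" has last vowel 'o'. The one such stem in the data (defot → defotim) adds -im, so the same rule applies.
So nefom → nefomim.

nefomim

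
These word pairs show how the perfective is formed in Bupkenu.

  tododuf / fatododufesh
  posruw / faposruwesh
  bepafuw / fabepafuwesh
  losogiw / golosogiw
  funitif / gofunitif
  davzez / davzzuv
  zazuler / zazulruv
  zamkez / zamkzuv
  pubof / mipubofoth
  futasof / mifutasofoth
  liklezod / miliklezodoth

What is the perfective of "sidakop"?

posruw and losogiw both end in -w yet inflect differently (faposruwesh, golosogiw), so the final letter is not what conditions the rule; the last vowel is.
"sidakop" has last vowel 'o'. The stems whose last vowel is 'o' (pubof → mipubofoth, futasof → mifutasofoth, liklezod → miliklezodoth) add mi- … -oth around the stem.
The other patterns: stems whose last vowel is 'u' add fa- … -esh around the stem; stems whose last vowel is 'i' add the prefix go-; stems whose last vowel is 'e' delete the last vowel and add -uv.
So sidakop → misidakopoth.

misidakopoth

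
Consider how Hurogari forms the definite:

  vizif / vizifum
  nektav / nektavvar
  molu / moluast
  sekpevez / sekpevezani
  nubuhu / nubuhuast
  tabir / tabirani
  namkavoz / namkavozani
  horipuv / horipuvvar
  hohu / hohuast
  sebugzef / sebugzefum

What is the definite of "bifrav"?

bifravvar

"bifrav" ends in -v. The stems ending in -v (horipuv → horipuvvar, nektav → nektavvar) double the final consonant and add -ar.
The other patterns: stems ending in -u add -ast; stems ending in -f add -um; stems ending in -r or -z add -ani.
So bifrav → bifravvar.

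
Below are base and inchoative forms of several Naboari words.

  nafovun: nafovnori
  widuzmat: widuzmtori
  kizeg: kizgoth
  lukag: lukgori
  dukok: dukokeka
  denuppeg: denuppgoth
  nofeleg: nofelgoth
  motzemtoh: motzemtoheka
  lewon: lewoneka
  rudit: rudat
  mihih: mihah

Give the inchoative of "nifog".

"nifog" has last vowel 'o'. The stems whose last vowel is 'o' (dukok → dukokeka, motzemtoh → motzemtoheka, lewon → lewoneka) add -eka.
So nifog → nifogeka.

nifogeka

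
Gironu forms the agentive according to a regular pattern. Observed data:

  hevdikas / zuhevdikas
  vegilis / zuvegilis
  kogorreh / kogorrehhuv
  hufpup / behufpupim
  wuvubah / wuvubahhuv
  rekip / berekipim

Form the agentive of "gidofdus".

zugidofdus

hevdikas and wuvubah both have last vowel 'a' yet inflect differently (zuhevdikas, wuvubahhuv), so the last vowel is not what conditions the rule; the final letter is.
"gidofdus" ends in -s. The stems ending in -s (hevdikas → zuhevdikas, vegilis → zuvegilis) add the prefix zu-.
The other patterns: stems ending in -h double the final consonant and add -uv; stems ending in -p add be- … -im around the stem.
So gidofdus → zugidofdus.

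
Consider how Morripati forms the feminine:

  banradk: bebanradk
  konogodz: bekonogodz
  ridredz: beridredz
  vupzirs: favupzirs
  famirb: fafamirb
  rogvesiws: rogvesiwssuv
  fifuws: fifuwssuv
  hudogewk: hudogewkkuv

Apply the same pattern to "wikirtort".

"wikirtort" has second-to-last letter 'r'. The stems whose second-to-last letter is 'r' (vupzirs → favupzirs, famirb → fafamirb) add the prefix fa-.
The other patterns: stems whose second-to-last letter is 'd' add the prefix be-; stems whose second-to-last letter is 'w' double the final consonant and add -uv.
So wikirtort → fawikirtort.

fawikirtort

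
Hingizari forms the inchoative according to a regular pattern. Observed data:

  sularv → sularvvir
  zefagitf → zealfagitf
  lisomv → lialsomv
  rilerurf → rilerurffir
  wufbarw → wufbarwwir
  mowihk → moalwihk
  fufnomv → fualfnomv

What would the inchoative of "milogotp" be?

miallogotp

sularv and fufnomv both end in -v yet inflect differently (sularvvir, fualfnomv), so the final letter is not what conditions the rule; the second-to-last letter is.
"milogotp" has second-to-last letter 't'. The one such stem in the data (zefagitf → zealfagitf) inserts -al- after the first vowel (as do fufnomv, mowihk), so the same rule applies.
So milogotp → miallogotp.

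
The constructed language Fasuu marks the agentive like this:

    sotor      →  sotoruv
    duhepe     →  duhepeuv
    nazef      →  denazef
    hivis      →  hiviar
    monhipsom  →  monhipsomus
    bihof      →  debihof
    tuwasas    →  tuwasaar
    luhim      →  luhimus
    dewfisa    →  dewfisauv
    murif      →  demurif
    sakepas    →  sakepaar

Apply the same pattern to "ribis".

ribiar

bihof and monhipsom both have last vowel 'o' yet inflect differently (debihof, monhipsomus), so the last vowel is not what conditions the rule; the final letter is.
"ribis" ends in -s. The stems ending in -s (sakepas → sakepaar, tuwasas → tuwasaar, hivis → hiviar) drop the final letter and add -ar.
The other patterns: stems ending in -f add the prefix de-; stems ending in -m add -us; stems ending in -a, -e or -r add -uv.
So ribis → ribiar.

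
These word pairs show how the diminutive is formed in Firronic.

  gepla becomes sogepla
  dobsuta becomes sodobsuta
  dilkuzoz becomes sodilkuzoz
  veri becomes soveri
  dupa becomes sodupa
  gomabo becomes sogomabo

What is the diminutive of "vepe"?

Every pair shown (gepla → sogepla, dobsuta → sodobsuta, dilkuzoz → sodilkuzoz, …) follows the same rule: add the prefix so-.
So vepe → sovepe.

sovepe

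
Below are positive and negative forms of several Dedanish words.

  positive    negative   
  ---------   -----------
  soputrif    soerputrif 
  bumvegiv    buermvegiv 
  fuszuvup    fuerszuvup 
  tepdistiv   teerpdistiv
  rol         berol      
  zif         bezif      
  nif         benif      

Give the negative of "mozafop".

moerzafop

"mozafop" has 3 vowels. The stems with 3 vowels (soputrif → soerputrif, bumvegiv → buermvegiv, fuszuvup → fuerszuvup) insert -er- after the first vowel.
So mozafop → moerzafop.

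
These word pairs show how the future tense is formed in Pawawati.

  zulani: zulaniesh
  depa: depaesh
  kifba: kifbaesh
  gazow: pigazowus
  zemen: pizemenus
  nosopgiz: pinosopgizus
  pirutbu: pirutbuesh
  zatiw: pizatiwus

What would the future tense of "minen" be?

nosopgiz and zulani both have last vowel 'i' yet inflect differently (pinosopgizus, zulaniesh), so the last vowel is not what conditions the rule; whether the stem ends in a vowel or a consonant is.
"minen" ends in a consonant. The stems ending in a consonant (zemen → pizemenus, nosopgiz → pinosopgizus, zatiw → pizatiwus) add pi- … -us around the stem.
So minen → piminenus.

piminenus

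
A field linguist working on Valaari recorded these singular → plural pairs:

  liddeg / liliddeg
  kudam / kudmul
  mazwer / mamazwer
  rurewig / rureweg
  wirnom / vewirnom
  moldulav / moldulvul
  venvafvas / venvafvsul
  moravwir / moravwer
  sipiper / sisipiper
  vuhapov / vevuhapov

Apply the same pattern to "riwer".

ririwer

rurewig and liddeg both end in -g yet inflect differently (rureweg, liliddeg), so the final letter is not what conditions the rule; the last vowel is.
"riwer" has last vowel 'e'. The stems whose last vowel is 'e' (liddeg → liliddeg, sipiper → sisipiper, mazwer → mamazwer) repeat the first consonant+vowel as a prefix.
So riwer → ririwer.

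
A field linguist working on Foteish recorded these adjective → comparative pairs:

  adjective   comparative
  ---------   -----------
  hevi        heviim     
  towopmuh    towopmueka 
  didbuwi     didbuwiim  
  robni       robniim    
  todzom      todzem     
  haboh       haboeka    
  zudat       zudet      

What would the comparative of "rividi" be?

haboh and todzom both have last vowel 'o' yet inflect differently (haboeka, todzem), so the last vowel is not what conditions the rule; the final letter is.
"rividi" ends in -i. The stems ending in -i (didbuwi → didbuwiim, hevi → heviim, robni → robniim) add -im.
So rividi → rividiim.

rividiim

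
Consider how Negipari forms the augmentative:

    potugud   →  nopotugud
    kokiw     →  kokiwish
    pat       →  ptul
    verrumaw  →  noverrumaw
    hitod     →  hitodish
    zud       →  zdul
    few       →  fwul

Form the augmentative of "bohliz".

bohlizish

"bohliz" has 2 vowels. The stems with 2 vowels (hitod → hitodish, kokiw → kokiwish) add -ish.
The other patterns: stems with 1 vowel delete the last vowel and add -ul; stems with 3 vowels add the prefix no-.
So bohliz → bohlizish.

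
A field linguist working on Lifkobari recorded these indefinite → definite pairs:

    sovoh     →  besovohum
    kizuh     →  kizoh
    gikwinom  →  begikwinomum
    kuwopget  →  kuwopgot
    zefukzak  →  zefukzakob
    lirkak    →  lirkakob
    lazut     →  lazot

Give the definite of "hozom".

kizuh and sovoh both end in -h yet inflect differently (kizoh, besovohum), so the final letter is not what conditions the rule; the last vowel is.
"hozom" has last vowel 'o'. The stems whose last vowel is 'o' (sovoh → besovohum, gikwinom → begikwinomum) add be- … -um around the stem.
The other patterns: stems whose last vowel is 'e' or 'u' change the last vowel to 'o'; stems whose last vowel is 'a' add -ob.
So hozom → behozomum.

behozomum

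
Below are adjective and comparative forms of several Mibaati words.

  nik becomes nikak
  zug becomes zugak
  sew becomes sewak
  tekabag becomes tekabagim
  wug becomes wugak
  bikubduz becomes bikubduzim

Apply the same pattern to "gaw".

gawak

wug and tekabag both end in -g yet inflect differently (wugak, tekabagim), so the final letter is not what conditions the rule; the number of vowels is.
"gaw" has 1 vowel. The stems with 1 vowel (sew → sewak, nik → nikak, wug → wugak) add -ak.
The other pattern: stems with 3 vowels add -im.
So gaw → gawak.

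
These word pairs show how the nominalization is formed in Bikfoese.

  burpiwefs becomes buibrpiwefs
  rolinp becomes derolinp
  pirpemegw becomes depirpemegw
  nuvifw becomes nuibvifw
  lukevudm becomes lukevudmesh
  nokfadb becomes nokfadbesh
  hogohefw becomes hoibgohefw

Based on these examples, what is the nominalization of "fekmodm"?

hogohefw and pirpemegw both end in -w yet inflect differently (hoibgohefw, depirpemegw), so the final letter is not what conditions the rule; the second-to-last letter is.
"fekmodm" has second-to-last letter 'd'. The stems whose second-to-last letter is 'd' (lukevudm → lukevudmesh, nokfadb → nokfadbesh) add -esh.
The other patterns: stems whose second-to-last letter is 'f' insert -ib- after the first vowel; stems whose second-to-last letter is 'g' or 'n' add the prefix de-.
So fekmodm → fekmodmesh.

fekmodmesh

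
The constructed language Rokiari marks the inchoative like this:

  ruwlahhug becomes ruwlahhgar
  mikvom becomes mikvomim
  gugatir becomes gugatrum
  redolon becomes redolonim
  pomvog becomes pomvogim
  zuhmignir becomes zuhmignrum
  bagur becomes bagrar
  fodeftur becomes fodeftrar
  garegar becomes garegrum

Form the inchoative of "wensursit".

pomvog and ruwlahhug both end in -g yet inflect differently (pomvogim, ruwlahhgar), so the final letter is not what conditions the rule; the last vowel is.
"wensursit" has last vowel 'i'. The stems whose last vowel is 'i' (gugatir → gugatrum, zuhmignir → zuhmignrum) delete the last vowel and add -um.
So wensursit → wensurstum.

wensurstum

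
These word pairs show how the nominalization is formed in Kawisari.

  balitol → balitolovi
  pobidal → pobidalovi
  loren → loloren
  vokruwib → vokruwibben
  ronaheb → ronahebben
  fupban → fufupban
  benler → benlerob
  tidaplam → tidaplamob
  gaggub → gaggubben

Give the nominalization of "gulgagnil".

"gulgagnil" ends in -l. The stems ending in -l (pobidal → pobidalovi, balitol → balitolovi) add -ovi.
The other patterns: stems ending in -n repeat the first consonant+vowel as a prefix; stems ending in -b double the final consonant and add -en; stems ending in -m or -r add -ob.
So gulgagnil → gulgagnilovi.

gulgagnilovi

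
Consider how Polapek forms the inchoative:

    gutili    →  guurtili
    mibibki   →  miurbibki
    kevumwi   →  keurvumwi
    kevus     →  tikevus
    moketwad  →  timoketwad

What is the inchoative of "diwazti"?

"diwazti" ends in -i. The stems ending in -i (gutili → guurtili, mibibki → miurbibki, kevumwi → keurvumwi) insert -ur- after the first vowel.
The other pattern: stems ending in -d or -s add the prefix ti-.
So diwazti → diurwazti.

diurwazti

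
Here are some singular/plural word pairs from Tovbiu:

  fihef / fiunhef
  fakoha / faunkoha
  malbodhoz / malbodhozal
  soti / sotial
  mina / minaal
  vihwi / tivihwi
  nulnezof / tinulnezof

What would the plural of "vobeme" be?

"vobeme" begins with v-. The one such stem in the data (vihwi → tivihwi) adds the prefix ti-, so the same rule applies.
So vobeme → tivobeme.

tivobeme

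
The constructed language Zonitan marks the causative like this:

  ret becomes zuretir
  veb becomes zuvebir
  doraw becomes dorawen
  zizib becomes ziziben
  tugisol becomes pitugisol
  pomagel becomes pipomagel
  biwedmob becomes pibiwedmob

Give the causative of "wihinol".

piwihinol

veb and zizib both end in -b yet inflect differently (zuvebir, ziziben), so the final letter is not what conditions the rule; the number of vowels is.
"wihinol" has 3 vowels. The stems with 3 vowels (tugisol → pitugisol, pomagel → pipomagel, biwedmob → pibiwedmob) add the prefix pi-.
The other patterns: stems with 1 vowel add zu- … -ir around the stem; stems with 2 vowels add -en.
So wihinol → piwihinol.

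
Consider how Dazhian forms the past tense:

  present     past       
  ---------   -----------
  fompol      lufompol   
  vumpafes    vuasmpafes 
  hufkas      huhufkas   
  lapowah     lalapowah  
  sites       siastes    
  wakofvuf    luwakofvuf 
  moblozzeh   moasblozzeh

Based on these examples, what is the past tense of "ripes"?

sites and hufkas both end in -s yet inflect differently (siastes, huhufkas), so the final letter is not what conditions the rule; the last vowel is.
"ripes" has last vowel 'e'. The stems whose last vowel is 'e' (sites → siastes, moblozzeh → moasblozzeh, vumpafes → vuasmpafes) insert -as- after the first vowel.
So ripes → riaspes.

riaspes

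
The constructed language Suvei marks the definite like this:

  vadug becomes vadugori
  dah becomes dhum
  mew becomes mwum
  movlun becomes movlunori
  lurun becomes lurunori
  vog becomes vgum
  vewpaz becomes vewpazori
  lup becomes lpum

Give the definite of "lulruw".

"lulruw" has 2 vowels. The stems with 2 vowels (vadug → vadugori, movlun → movlunori, lurun → lurunori) add -ori.
The other pattern: stems with 1 vowel delete the last vowel and add -um.
So lulruw → lulruwori.

lulruwori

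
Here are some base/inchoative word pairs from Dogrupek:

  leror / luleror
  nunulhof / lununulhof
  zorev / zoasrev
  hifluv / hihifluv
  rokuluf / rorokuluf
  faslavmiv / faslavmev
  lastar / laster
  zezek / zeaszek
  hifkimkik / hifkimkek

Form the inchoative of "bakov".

lubakov

nunulhof and rokuluf both end in -f yet inflect differently (lununulhof, rorokuluf), so the final letter is not what conditions the rule; the last vowel is.
"bakov" has last vowel 'o'. The stems whose last vowel is 'o' (nunulhof → lununulhof, leror → luleror) add the prefix lu-.
So bakov → lubakov.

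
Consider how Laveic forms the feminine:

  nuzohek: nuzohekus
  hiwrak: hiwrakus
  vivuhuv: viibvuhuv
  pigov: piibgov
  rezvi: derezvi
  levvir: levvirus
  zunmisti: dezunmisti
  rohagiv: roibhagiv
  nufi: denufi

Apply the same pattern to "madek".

"madek" ends in -k. The stems ending in -k (hiwrak → hiwrakus, nuzohek → nuzohekus) add -us.
So madek → madekus.

madekus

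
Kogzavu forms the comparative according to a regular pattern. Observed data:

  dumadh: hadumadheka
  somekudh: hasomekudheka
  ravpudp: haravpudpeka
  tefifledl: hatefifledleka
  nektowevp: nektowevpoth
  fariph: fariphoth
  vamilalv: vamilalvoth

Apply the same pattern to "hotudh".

hahotudheka

ravpudp and nektowevp both end in -p yet inflect differently (haravpudpeka, nektowevpoth), so the final letter is not what conditions the rule; the second-to-last letter is.
"hotudh" has second-to-last letter 'd'. The stems whose second-to-last letter is 'd' (dumadh → hadumadheka, somekudh → hasomekudheka, ravpudp → haravpudpeka) add ha- … -eka around the stem.
So hotudh → hahotudheka.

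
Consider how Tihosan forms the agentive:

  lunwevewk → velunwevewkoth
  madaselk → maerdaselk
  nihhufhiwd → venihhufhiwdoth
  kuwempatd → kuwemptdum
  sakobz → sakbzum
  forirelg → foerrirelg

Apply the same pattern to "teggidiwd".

veteggidiwdoth

"teggidiwd" has second-to-last letter 'w'. The stems whose second-to-last letter is 'w' (lunwevewk → velunwevewkoth, nihhufhiwd → venihhufhiwdoth) add ve- … -oth around the stem.
So teggidiwd → veteggidiwdoth.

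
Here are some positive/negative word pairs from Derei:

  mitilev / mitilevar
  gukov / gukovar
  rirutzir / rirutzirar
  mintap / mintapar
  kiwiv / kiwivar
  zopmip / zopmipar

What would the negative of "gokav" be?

gokavar

Every pair shown (mitilev → mitilevar, gukov → gukovar, rirutzir → rirutzirar, …) follows the same rule: add -ar.
So gokav → gokavar.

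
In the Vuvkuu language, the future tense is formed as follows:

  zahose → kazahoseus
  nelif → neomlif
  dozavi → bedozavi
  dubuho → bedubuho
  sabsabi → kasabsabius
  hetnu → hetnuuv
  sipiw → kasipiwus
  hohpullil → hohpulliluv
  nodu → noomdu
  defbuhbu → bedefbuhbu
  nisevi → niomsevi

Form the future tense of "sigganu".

kasigganuus

"sigganu" begins with s-. The stems beginning with s- (sipiw → kasipiwus, sabsabi → kasabsabius) add ka- … -us around the stem.
So sigganu → kasigganuus.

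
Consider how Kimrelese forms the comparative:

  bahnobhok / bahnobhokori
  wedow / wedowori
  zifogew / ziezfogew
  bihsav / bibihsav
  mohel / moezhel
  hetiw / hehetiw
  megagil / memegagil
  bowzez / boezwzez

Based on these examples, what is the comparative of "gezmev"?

"gezmev" has last vowel 'e'. The stems whose last vowel is 'e' (mohel → moezhel, zifogew → ziezfogew, bowzez → boezwzez) insert -ez- after the first vowel.
So gezmev → geezzmev.

geezzmev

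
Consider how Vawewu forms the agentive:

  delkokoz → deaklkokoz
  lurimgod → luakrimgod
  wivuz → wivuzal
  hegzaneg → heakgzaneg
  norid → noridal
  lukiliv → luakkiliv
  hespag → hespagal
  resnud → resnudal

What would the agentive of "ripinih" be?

lurimgod and norid both end in -d yet inflect differently (luakrimgod, noridal), so the final letter is not what conditions the rule; the number of vowels is.
"ripinih" has 3 vowels. The stems with 3 vowels (hegzaneg → heakgzaneg, lukiliv → luakkiliv, delkokoz → deaklkokoz) insert -ak- after the first vowel.
The other pattern: stems with 2 vowels add -al.
So ripinih → riakpinih.

riakpinih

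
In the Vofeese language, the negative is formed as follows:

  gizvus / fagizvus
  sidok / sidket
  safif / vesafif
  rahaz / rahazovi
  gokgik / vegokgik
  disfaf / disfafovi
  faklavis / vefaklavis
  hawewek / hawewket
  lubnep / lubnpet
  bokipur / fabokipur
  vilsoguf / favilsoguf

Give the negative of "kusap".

kusapovi

gizvus and faklavis both end in -s yet inflect differently (fagizvus, vefaklavis), so the final letter is not what conditions the rule; the last vowel is.
"kusap" has last vowel 'a'. The stems whose last vowel is 'a' (rahaz → rahazovi, disfaf → disfafovi) add -ovi.
So kusap → kusapovi.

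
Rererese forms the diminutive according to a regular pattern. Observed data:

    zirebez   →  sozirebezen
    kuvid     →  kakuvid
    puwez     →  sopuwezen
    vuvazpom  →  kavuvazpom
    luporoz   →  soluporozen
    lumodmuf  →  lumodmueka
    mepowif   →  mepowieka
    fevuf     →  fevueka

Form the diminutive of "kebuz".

mepowif and kuvid both have last vowel 'i' yet inflect differently (mepowieka, kakuvid), so the last vowel is not what conditions the rule; the final letter is.
"kebuz" ends in -z. The stems ending in -z (puwez → sopuwezen, zirebez → sozirebezen, luporoz → soluporozen) add so- … -en around the stem.
So kebuz → sokebuzen.

sokebuzen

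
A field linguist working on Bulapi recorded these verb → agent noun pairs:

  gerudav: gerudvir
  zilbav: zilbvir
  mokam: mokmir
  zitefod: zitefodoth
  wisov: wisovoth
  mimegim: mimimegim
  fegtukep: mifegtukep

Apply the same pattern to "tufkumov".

"tufkumov" has last vowel 'o'. The stems whose last vowel is 'o' (zitefod → zitefodoth, wisov → wisovoth) add -oth.
So tufkumov → tufkumovoth.

tufkumovoth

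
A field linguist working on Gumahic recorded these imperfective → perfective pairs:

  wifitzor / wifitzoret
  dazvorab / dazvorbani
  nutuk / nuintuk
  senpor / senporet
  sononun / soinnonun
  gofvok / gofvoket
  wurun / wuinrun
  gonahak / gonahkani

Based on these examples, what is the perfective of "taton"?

tatonet

nutuk and gofvok both end in -k yet inflect differently (nuintuk, gofvoket), so the final letter is not what conditions the rule; the last vowel is.
"taton" has last vowel 'o'. The stems whose last vowel is 'o' (senpor → senporet, gofvok → gofvoket, wifitzor → wifitzoret) add -et.
The other patterns: stems whose last vowel is 'u' insert -in- after the first vowel; stems whose last vowel is 'a' delete the last vowel and add -ani.
So taton → tatonet.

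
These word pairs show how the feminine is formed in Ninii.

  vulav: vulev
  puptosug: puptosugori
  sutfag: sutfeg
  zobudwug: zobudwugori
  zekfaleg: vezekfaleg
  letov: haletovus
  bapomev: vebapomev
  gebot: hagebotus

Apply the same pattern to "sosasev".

vesosasev

zekfaleg and puptosug both end in -g yet inflect differently (vezekfaleg, puptosugori), so the final letter is not what conditions the rule; the last vowel is.
"sosasev" has last vowel 'e'. The stems whose last vowel is 'e' (bapomev → vebapomev, zekfaleg → vezekfaleg) add the prefix ve-.
So sosasev → vesosasev.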